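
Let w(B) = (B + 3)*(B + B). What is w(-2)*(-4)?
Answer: 16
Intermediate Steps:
w(B) = 2*B*(3 + B) (w(B) = (3 + B)*(2*B) = 2*B*(3 + B))
w(-2)*(-4) = (2*(-2)*(3 - 2))*(-4) = (2*(-2)*1)*(-4) = -4*(-4) = 16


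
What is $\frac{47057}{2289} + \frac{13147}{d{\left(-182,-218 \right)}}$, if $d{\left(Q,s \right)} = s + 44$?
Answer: $- \frac{7301855}{132762} \approx -55.0$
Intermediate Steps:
$d{\left(Q,s \right)} = 44 + s$
$\frac{47057}{2289} + \frac{13147}{d{\left(-182,-218 \right)}} = \frac{47057}{2289} + \frac{13147}{44 - 218} = 47057 \cdot \frac{1}{2289} + \frac{13147}{-174} = \frac{47057}{2289} + 13147 \left(- \frac{1}{174}\right) = \frac{47057}{2289} - \frac{13147}{174} = - \frac{7301855}{132762}$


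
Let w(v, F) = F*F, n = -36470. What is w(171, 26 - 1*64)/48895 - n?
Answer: 1783202094/48895 ≈ 36470.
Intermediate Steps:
w(v, F) = F**2
w(171, 26 - 1*64)/48895 - n = (26 - 1*64)**2/48895 - 1*(-36470) = (26 - 64)**2*(1/48895) + 36470 = (-38)**2*(1/48895) + 36470 = 1444*(1/48895) + 36470 = 1444/48895 + 36470 = 1783202094/48895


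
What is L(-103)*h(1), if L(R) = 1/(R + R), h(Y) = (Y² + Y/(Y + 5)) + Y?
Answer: -13/1236 ≈ -0.010518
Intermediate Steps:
h(Y) = Y + Y² + Y/(5 + Y) (h(Y) = (Y² + Y/(5 + Y)) + Y = Y + Y² + Y/(5 + Y))
L(R) = 1/(2*R)
L(-103)*h(1) = ((½)/(-103))*(1*(6 + 1² + 6*1)/(5 + 1)) = ((½)*(-1/103))*(1*(6 + 1 + 6)/6) = -13/(206*6) = -1/206*13/6 = -13/1236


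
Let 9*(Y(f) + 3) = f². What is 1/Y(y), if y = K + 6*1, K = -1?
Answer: -9/2 ≈ -4.5000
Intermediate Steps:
y = 5 (y = -1 + 6*1 = -1 + 6 = 5)
Y(f) = -3 + f²/9
1/Y(y) = 1/(-3 + (⅑)*5²) = 1/(-3 + (⅑)*25) = 1/(-3 + 25/9) = 1/(-2/9) = -9/2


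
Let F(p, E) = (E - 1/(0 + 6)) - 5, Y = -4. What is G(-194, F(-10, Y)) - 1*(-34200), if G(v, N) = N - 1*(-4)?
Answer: 205169/6 ≈ 34195.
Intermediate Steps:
F(p, E) = -31/6 + E (F(p, E) = (E - 1/6) - 5 = (E - 1*⅙) - 5 = (E - ⅙) - 5 = (-⅙ + E) - 5 = -31/6 + E)
G(v, N) = 4 + N (G(v, N) = N + 4 = 4 + N)
G(-194, F(-10, Y)) - 1*(-34200) = (4 + (-31/6 - 4)) - 1*(-34200) = (4 - 55/6) + 34200 = -31/6 + 34200 = 205169/6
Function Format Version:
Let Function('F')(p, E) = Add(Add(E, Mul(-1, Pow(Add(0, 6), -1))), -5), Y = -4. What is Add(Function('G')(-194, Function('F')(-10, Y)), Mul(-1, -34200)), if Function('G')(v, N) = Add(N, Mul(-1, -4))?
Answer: Rational(205169, 6) ≈ 34195.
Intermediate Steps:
Function('F')(p, E) = Add(Rational(-31, 6), E) (Function('F')(p, E) = Add(Add(E, Mul(-1, Pow(6, -1))), -5) = Add(Add(E, Mul(-1, Rational(1, 6))), -5) = Add(Add(E, Rational(-1, 6)), -5) = Add(Add(Rational(-1, 6), E), -5) = Add(Rational(-31, 6), E))
Function('G')(v, N) = Add(4, N) (Function('G')(v, N) = Add(N, 4) = Add(4, N))
Add(Function('G')(-194, Function('F')(-10, Y)), Mul(-1, -34200)) = Add(Add(4, Add(Rational(-31, 6), -4)), Mul(-1, -34200)) = Add(Add(4, Rational(-55, 6)), 34200) = Add(Rational(-31, 6), 34200) = Rational(205169, 6)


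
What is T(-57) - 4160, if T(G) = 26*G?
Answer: -5642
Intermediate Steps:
T(-57) - 4160 = 26*(-57) - 4160 = -1482 - 4160 = -5642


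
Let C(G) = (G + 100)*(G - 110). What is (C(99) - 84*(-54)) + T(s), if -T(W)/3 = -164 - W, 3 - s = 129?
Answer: 2461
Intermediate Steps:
s = -126 (s = 3 - 1*129 = 3 - 129 = -126)
T(W) = 492 + 3*W (T(W) = -3*(-164 - W) = 492 + 3*W)
C(G) = (-110 + G)*(100 + G) (C(G) = (100 + G)*(-110 + G) = (-110 + G)*(100 + G))
(C(99) - 84*(-54)) + T(s) = ((-11000 + 99² - 10*99) - 84*(-54)) + (492 + 3*(-126)) = ((-11000 + 9801 - 990) + 4536) + (492 - 378) = (-2189 + 4536) + 114 = 2347 + 114 = 2461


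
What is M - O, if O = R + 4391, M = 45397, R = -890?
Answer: 41896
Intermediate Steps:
O = 3501 (O = -890 + 4391 = 3501)
M - O = 45397 - 1*3501 = 45397 - 3501 = 41896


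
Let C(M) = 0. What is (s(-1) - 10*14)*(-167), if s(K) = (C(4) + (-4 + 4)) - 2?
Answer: 23714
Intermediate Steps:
s(K) = -2 (s(K) = (0 + (-4 + 4)) - 2 = (0 + 0) - 2 = 0 - 2 = -2)
(s(-1) - 10*14)*(-167) = (-2 - 10*14)*(-167) = (-2 - 140)*(-167) = -142*(-167) = 23714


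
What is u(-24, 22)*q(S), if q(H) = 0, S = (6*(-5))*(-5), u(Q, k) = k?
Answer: 0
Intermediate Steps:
S = 150 (S = -30*(-5) = 150)
u(-24, 22)*q(S) = 22*0 = 0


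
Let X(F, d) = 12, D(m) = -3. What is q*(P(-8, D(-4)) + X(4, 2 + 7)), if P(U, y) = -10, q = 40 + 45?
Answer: 170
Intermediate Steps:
q = 85
q*(P(-8, D(-4)) + X(4, 2 + 7)) = 85*(-10 + 12) = 85*2 = 170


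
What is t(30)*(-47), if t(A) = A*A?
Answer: -42300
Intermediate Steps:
t(A) = A²
t(30)*(-47) = 30²*(-47) = 900*(-47) = -42300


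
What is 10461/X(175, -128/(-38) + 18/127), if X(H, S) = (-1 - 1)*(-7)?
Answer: 10461/14 ≈ 747.21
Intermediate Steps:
X(H, S) = 14 (X(H, S) = -2*(-7) = 14)
10461/X(175, -128/(-38) + 18/127) = 10461/14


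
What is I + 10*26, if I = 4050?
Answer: 4310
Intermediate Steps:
I + 10*26 = 4050 + 10*26 = 4050 + 260 = 4310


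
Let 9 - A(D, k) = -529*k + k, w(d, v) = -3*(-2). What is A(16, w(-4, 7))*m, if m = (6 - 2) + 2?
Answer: 19062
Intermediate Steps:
w(d, v) = 6
A(D, k) = 9 + 528*k (A(D, k) = 9 - (-529*k + k) = 9 - (-528)*k = 9 + 528*k)
m = 6 (m = 4 + 2 = 6)
A(16, w(-4, 7))*m = (9 + 528*6)*6 = (9 + 3168)*6 = 3177*6 = 19062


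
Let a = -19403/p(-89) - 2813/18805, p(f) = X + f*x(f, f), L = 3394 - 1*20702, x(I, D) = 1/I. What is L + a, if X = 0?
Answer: -690353168/18805 ≈ -36711.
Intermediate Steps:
L = -17308 (L = 3394 - 20702 = -17308)
p(f) = 1 (p(f) = 0 + f/f = 0 + 1 = 1)
a = -364876228/18805 (a = -19403/1 - 2813/18805 = -19403*1 - 2813*1/18805 = -19403 - 2813/18805 = -364876228/18805 ≈ -19403.)
L + a = -17308 - 364876228/18805 = -690353168/18805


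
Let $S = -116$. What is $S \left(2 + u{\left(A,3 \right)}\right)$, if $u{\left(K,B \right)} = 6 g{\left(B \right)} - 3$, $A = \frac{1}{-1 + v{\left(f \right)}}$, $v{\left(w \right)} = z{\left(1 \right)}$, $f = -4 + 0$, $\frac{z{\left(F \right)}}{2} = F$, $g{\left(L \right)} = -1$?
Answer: $812$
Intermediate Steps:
$z{\left(F \right)} = 2 F$
$f = -4$
$v{\left(w \right)} = 2$ ($v{\left(w \right)} = 2 \cdot 1 = 2$)
$A = 1$ ($A = \frac{1}{-1 + 2} = 1^{-1} = 1$)
$u{\left(K,B \right)} = -9$ ($u{\left(K,B \right)} = 6 \left(-1\right) - 3 = -6 - 3 = -9$)
$S \left(2 + u{\left(A,3 \right)}\right) = - 116 \left(2 - 9\right) = \left(-116\right) \left(-7\right) = 812$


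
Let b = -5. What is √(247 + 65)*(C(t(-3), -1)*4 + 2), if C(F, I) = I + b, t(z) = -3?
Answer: -44*√78 ≈ -388.60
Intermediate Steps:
C(F, I) = -5 + I (C(F, I) = I - 5 = -5 + I)
√(247 + 65)*(C(t(-3), -1)*4 + 2) = √(247 + 65)*((-5 - 1)*4 + 2) = √312*(-6*4 + 2) = (2*√78)*(-24 + 2) = (2*√78)*(-22) = -44*√78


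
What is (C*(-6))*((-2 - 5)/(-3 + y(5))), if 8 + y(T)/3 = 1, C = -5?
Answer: 35/4 ≈ 8.7500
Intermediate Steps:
y(T) = -21 (y(T) = -24 + 3*1 = -24 + 3 = -21)
(C*(-6))*((-2 - 5)/(-3 + y(5))) = (-5*(-6))*((-2 - 5)/(-3 - 21)) = 30*(-7/(-24)) = 30*(-7*(-1/24)) = 30*(7/24) = 35/4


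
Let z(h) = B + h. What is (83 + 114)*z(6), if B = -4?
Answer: 394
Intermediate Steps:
z(h) = -4 + h
(83 + 114)*z(6) = (83 + 114)*(-4 + 6) = 197*2 = 394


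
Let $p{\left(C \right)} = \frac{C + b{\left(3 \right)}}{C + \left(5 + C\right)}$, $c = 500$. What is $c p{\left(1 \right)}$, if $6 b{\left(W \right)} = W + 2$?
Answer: $\frac{2750}{21} \approx 130.95$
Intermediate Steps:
$b{\left(W \right)} = \frac{1}{3} + \frac{W}{6}$ ($b{\left(W \right)} = \frac{W + 2}{6} = \frac{2 + W}{6} = \frac{1}{3} + \frac{W}{6}$)
$p{\left(C \right)} = \frac{\frac{5}{6} + C}{5 + 2 C}$ ($p{\left(C \right)} = \frac{C + \left(\frac{1}{3} + \frac{1}{6} \cdot 3\right)}{C + \left(5 + C\right)} = \frac{C + \left(\frac{1}{3} + \frac{1}{2}\right)}{5 + 2 C} = \frac{C + \frac{5}{6}}{5 + 2 C} = \frac{\frac{5}{6} + C}{5 + 2 C}$)
$c p{\left(1 \right)} = 500 \frac{5 + 6 \cdot 1}{6 \left(5 + 2 \cdot 1\right)} = 500 \frac{5 + 6}{6 \left(5 + 2\right)} = 500 \cdot \frac{1}{6} \cdot \frac{1}{7} \cdot 11 = 500 \cdot \frac{11}{42} = \frac{2750}{21}$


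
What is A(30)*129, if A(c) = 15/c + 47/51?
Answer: 6235/34 ≈ 183.38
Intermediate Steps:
A(c) = 47/51 + 15/c (A(c) = 15/c + 47*(1/51) = 15/c + 47/51 = 47/51 + 15/c)
A(30)*129 = (47/51 + 15/30)*129 = (47/51 + 15*(1/30))*129 = (47/51 + ½)*129 = (145/102)*129 = 6235/34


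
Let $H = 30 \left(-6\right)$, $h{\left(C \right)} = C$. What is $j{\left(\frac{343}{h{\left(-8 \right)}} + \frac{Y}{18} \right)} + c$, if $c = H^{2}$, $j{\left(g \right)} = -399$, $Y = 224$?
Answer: $32001$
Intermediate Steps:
$H = -180$
$c = 32400$ ($c = \left(-180\right)^{2} = 32400$)
$j{\left(\frac{343}{h{\left(-8 \right)}} + \frac{Y}{18} \right)} + c = -399 + 32400 = 32001$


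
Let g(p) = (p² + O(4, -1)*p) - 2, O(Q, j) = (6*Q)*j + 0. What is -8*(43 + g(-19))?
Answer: -6864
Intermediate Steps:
O(Q, j) = 6*Q*j (O(Q, j) = 6*Q*j + 0 = 6*Q*j)
g(p) = -2 + p² - 24*p (g(p) = (p² + (6*4*(-1))*p) - 2 = (p² - 24*p) - 2 = -2 + p² - 24*p)
-8*(43 + g(-19)) = -8*(43 + (-2 + (-19)² - 24*(-19))) = -8*(43 + (-2 + 361 + 456)) = -8*(43 + 815) = -8*858 = -6864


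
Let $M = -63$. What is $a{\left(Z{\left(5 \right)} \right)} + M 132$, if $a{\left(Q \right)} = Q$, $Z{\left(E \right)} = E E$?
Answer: $-8291$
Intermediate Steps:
$Z{\left(E \right)} = E^{2}$
$a{\left(Z{\left(5 \right)} \right)} + M 132 = 5^{2} - 8316 = 25 - 8316 = -8291$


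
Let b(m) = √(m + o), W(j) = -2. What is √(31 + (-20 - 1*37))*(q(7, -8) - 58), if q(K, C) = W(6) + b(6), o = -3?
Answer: I*√26*(-60 + √3) ≈ -297.11*I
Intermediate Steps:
b(m) = √(-3 + m) (b(m) = √(m - 3) = √(-3 + m))
q(K, C) = -2 + √3 (q(K, C) = -2 + √(-3 + 6) = -2 + √3)
√(31 + (-20 - 1*37))*(q(7, -8) - 58) = √(31 + (-20 - 1*37))*((-2 + √3) - 58) = √(31 + (-20 - 37))*(-60 + √3) = √(31 - 57)*(-60 + √3) = √(-26)*(-60 + √3) = (I*√26)*(-60 + √3) = I*√26*(-60 + √3)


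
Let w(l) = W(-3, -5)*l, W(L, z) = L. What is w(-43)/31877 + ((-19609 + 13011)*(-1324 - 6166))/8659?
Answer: 225047316793/39431849 ≈ 5707.3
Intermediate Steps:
w(l) = -3*l
w(-43)/31877 + ((-19609 + 13011)*(-1324 - 6166))/8659 = -3*(-43)/31877 + ((-19609 + 13011)*(-1324 - 6166))/8659 = 129*(1/31877) - 6598*(-7490)*(1/8659) = 129/31877 + 49419020*(1/8659) = 129/31877 + 7059860/1237 = 225047316793/39431849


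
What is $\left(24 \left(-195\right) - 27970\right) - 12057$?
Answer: $-44707$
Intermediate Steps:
$\left(24 \left(-195\right) - 27970\right) - 12057 = \left(-4680 - 27970\right) - 12057 = -32650 - 12057 = -44707$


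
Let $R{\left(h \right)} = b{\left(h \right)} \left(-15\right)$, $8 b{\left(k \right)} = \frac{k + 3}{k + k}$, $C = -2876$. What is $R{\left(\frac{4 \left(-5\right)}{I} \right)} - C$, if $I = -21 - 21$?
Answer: $\frac{91813}{32} \approx 2869.2$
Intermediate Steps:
$I = -42$ ($I = -21 - 21 = -42$)
$b{\left(k \right)} = \frac{3 + k}{16 k}$ ($b{\left(k \right)} = \frac{\left(k + 3\right) \frac{1}{k + k}}{8} = \frac{\left(3 + k\right) \frac{1}{2 k}}{8} = \frac{\frac{1}{2} \frac{1}{k} \left(3 + k\right)}{8} = \frac{3 + k}{16 k}$)
$R{\left(h \right)} = - \frac{15 \left(3 + h\right)}{16 h}$ ($R{\left(h \right)} = \frac{3 + h}{16 h} \left(-15\right) = - \frac{15 \left(3 + h\right)}{16 h}$)
$R{\left(\frac{4 \left(-5\right)}{I} \right)} - C = \frac{15 \left(-3 - \frac{4 \left(-5\right)}{-42}\right)}{16 \frac{4 \left(-5\right)}{-42}} - -2876 = \frac{15 \left(-3 - \left(-20\right) \left(- \frac{1}{42}\right)\right)}{16 \left(\left(-20\right) \left(- \frac{1}{42}\right)\right)} + 2876 = \frac{15 \left(-3 - \frac{10}{21}\right)}{16 \cdot \frac{10}{21}} + 2876 = \frac{15}{16} \cdot \frac{21}{10} \left(-3 - \frac{10}{21}\right) + 2876 = \frac{15}{16} \cdot \frac{21}{10} \left(- \frac{73}{21}\right) + 2876 = - \frac{219}{32} + 2876 = \frac{91813}{32}$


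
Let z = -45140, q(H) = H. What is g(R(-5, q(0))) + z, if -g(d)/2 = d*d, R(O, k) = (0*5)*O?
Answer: -45140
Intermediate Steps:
R(O, k) = 0 (R(O, k) = 0*O = 0)
g(d) = -2*d² (g(d) = -2*d*d = -2*d²)
g(R(-5, q(0))) + z = -2*0² - 45140 = -2*0 - 45140 = 0 - 45140 = -45140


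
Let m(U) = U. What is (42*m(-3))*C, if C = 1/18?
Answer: -7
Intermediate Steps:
C = 1/18 ≈ 0.055556
(42*m(-3))*C = (42*(-3))*(1/18) = -126*1/18 = -7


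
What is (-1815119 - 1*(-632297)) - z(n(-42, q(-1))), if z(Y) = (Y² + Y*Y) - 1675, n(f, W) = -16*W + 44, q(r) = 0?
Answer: -1185019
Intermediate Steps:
n(f, W) = 44 - 16*W
z(Y) = -1675 + 2*Y² (z(Y) = (Y² + Y²) - 1675 = 2*Y² - 1675 = -1675 + 2*Y²)
(-1815119 - 1*(-632297)) - z(n(-42, q(-1))) = (-1815119 - 1*(-632297)) - (-1675 + 2*(44 - 16*0)²) = (-1815119 + 632297) - (-1675 + 2*(44 + 0)²) = -1182822 - (-1675 + 2*44²) = -1182822 - (-1675 + 2*1936) = -1182822 - (-1675 + 3872) = -1182822 - 1*2197 = -1182822 - 2197 = -1185019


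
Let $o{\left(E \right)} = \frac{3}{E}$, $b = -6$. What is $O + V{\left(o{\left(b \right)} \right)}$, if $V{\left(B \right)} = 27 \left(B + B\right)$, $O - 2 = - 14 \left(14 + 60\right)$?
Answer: $-1061$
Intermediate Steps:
$O = -1034$ ($O = 2 - 14 \left(14 + 60\right) = 2 - 1036 = -1034$)
$V{\left(B \right)} = 54 B$ ($V{\left(B \right)} = 27 \cdot 2 B = 54 B$)
$O + V{\left(o{\left(b \right)} \right)} = -1034 + 54 \frac{3}{-6} = -1034 + 54 \cdot 3 \left(- \frac{1}{6}\right) = -1034 + 54 \left(- \frac{1}{2}\right) = -1034 - 27 = -1061$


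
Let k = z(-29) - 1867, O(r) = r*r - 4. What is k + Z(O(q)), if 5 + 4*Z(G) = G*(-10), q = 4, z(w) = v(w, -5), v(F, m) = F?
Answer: -7709/4 ≈ -1927.3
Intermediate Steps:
z(w) = w
O(r) = -4 + r**2 (O(r) = r**2 - 4 = -4 + r**2)
Z(G) = -5/4 - 5*G/2 (Z(G) = -5/4 + (G*(-10))/4 = -5/4 + (-10*G)/4 = -5/4 - 5*G/2)
k = -1896 (k = -29 - 1867 = -1896)
k + Z(O(q)) = -1896 + (-5/4 - 5*(-4 + 4**2)/2) = -1896 + (-5/4 - 5*(-4 + 16)/2) = -1896 + (-5/4 - 5/2*12) = -1896 + (-5/4 - 30) = -1896 - 125/4 = -7709/4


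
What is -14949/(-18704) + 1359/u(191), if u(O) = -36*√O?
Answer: 14949/18704 - 151*√191/764 ≈ -1.9323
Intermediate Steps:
-14949/(-18704) + 1359/u(191) = -14949/(-18704) + 1359/((-36*√191)) = -14949*(-1/18704) + 1359*(-√191/6876) = 14949/18704 - 151*√191/764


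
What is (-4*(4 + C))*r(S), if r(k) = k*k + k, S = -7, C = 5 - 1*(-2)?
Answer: -1848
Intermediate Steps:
C = 7 (C = 5 + 2 = 7)
r(k) = k + k² (r(k) = k² + k = k + k²)
(-4*(4 + C))*r(S) = (-4*(4 + 7))*(-7*(1 - 7)) = (-4*11)*(-7*(-6)) = -44*42 = -1848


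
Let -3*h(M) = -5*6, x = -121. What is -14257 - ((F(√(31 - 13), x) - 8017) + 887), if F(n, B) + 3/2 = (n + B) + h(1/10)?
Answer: -14029/2 - 3*√2 ≈ -7018.7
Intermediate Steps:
h(M) = 10 (h(M) = -(-5)*6/3 = -⅓*(-30) = 10)
F(n, B) = 17/2 + B + n (F(n, B) = -3/2 + ((n + B) + 10) = -3/2 + ((B + n) + 10) = -3/2 + (10 + B + n) = 17/2 + B + n)
-14257 - ((F(√(31 - 13), x) - 8017) + 887) = -14257 - (((17/2 - 121 + √(31 - 13)) - 8017) + 887) = -14257 - (((17/2 - 121 + √18) - 8017) + 887) = -14257 - (((17/2 - 121 + 3*√2) - 8017) + 887) = -14257 - (((-225/2 + 3*√2) - 8017) + 887) = -14257 - ((-16259/2 + 3*√2) + 887) = -14257 - (-14485/2 + 3*√2) = -14257 + (14485/2 - 3*√2) = -14029/2 - 3*√2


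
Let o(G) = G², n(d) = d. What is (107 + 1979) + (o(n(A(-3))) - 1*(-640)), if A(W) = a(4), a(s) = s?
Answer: 2742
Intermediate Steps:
A(W) = 4
(107 + 1979) + (o(n(A(-3))) - 1*(-640)) = (107 + 1979) + (4² - 1*(-640)) = 2086 + (16 + 640) = 2086 + 656 = 2742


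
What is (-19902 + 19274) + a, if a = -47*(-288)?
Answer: 12908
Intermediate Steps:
a = 13536
(-19902 + 19274) + a = (-19902 + 19274) + 13536 = -628 + 13536 = 12908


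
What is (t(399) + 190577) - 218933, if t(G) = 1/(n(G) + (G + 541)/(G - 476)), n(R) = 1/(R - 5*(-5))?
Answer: -11299416596/398483 ≈ -28356.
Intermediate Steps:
n(R) = 1/(25 + R) (n(R) = 1/(R + 25) = 1/(25 + R))
t(G) = 1/(1/(25 + G) + (541 + G)/(-476 + G)) (t(G) = 1/(1/(25 + G) + (G + 541)/(G - 476)) = 1/(1/(25 + G) + (541 + G)/(-476 + G)))
(t(399) + 190577) - 218933 = ((-476 + 399)*(25 + 399)/(-476 + 399 + (25 + 399)*(541 + 399)) + 190577) - 218933 = (-77*424/(-476 + 399 + 424*940) + 190577) - 218933 = (-77*424/(-476 + 399 + 398560) + 190577) - 218933 = (-77*424/398483 + 190577) - 218933 = ((1/398483)*(-77)*424 + 190577) - 218933 = (-32648/398483 + 190577) - 218933 = 75941662043/398483 - 218933 = -11299416596/398483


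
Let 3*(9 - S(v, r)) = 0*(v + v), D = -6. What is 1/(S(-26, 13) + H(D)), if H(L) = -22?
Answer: -1/13 ≈ -0.076923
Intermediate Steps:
S(v, r) = 9 (S(v, r) = 9 - 0*(v + v) = 9 - 0*2*v = 9 - ⅓*0 = 9 + 0 = 9)
1/(S(-26, 13) + H(D)) = 1/(9 - 22) = 1/(-13) = -1/13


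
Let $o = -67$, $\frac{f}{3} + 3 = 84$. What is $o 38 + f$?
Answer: $-2303$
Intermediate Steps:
$f = 243$ ($f = -9 + 3 \cdot 84 = -9 + 252 = 243$)
$o 38 + f = \left(-67\right) 38 + 243 = -2546 + 243 = -2303$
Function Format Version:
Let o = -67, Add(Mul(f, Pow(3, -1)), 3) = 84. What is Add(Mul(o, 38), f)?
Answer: -2303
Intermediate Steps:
f = 243 (f = Add(-9, Mul(3, 84)) = Add(-9, 252) = 243)
Add(Mul(o, 38), f) = Add(Mul(-67, 38), 243) = Add(-2546, 243) = -2303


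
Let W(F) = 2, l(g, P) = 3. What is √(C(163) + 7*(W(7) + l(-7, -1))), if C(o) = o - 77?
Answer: 11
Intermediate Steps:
C(o) = -77 + o
√(C(163) + 7*(W(7) + l(-7, -1))) = √((-77 + 163) + 7*(2 + 3)) = √(86 + 7*5) = √(86 + 35) = √121 = 11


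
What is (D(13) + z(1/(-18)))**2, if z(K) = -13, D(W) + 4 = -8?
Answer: 625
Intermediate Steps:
D(W) = -12 (D(W) = -4 - 8 = -12)
(D(13) + z(1/(-18)))**2 = (-12 - 13)**2 = (-25)**2 = 625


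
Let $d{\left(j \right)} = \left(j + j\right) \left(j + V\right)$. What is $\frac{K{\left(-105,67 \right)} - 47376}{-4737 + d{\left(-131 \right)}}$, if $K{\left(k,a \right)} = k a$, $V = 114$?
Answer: $\frac{54411}{283} \approx 192.27$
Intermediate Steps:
$K{\left(k,a \right)} = a k$
$d{\left(j \right)} = 2 j \left(114 + j\right)$ ($d{\left(j \right)} = \left(j + j\right) \left(j + 114\right) = 2 j \left(114 + j\right)$)
$\frac{K{\left(-105,67 \right)} - 47376}{-4737 + d{\left(-131 \right)}} = \frac{67 \left(-105\right) - 47376}{-4737 + 2 \left(-131\right) \left(114 - 131\right)} = \frac{-7035 - 47376}{-4737 + 2 \left(-131\right) \left(-17\right)} = - \frac{54411}{-4737 + 4454} = - \frac{54411}{-283} = \left(-54411\right) \left(- \frac{1}{283}\right) = \frac{54411}{283}$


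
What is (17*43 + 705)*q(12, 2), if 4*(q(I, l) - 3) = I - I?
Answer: 4308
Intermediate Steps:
q(I, l) = 3 (q(I, l) = 3 + (I - I)/4 = 3 + (1/4)*0 = 3 + 0 = 3)
(17*43 + 705)*q(12, 2) = (17*43 + 705)*3 = (731 + 705)*3 = 1436*3 = 4308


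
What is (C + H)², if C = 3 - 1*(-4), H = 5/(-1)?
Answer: 4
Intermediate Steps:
H = -5 (H = 5*(-1) = -5)
C = 7 (C = 3 + 4 = 7)
(C + H)² = (7 - 5)² = 2² = 4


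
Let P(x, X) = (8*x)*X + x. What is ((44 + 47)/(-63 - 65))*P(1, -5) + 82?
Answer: 14045/128 ≈ 109.73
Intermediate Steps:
P(x, X) = x + 8*X*x (P(x, X) = 8*X*x + x = x + 8*X*x)
((44 + 47)/(-63 - 65))*P(1, -5) + 82 = ((44 + 47)/(-63 - 65))*(1*(1 + 8*(-5))) + 82 = (91/(-128))*(1*(1 - 40)) + 82 = (91*(-1/128))*(1*(-39)) + 82 = -91/128*(-39) + 82 = 3549/128 + 82 = 14045/128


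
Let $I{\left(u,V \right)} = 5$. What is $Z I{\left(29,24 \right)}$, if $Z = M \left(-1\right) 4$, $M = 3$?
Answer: $-60$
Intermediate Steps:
$Z = -12$ ($Z = 3 \left(-1\right) 4 = \left(-3\right) 4 = -12$)
$Z I{\left(29,24 \right)} = \left(-12\right) 5 = -60$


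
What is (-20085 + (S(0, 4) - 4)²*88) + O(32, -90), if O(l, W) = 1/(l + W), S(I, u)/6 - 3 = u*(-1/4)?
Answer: -838275/58 ≈ -14453.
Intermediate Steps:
S(I, u) = 18 - 3*u/2 (S(I, u) = 18 + 6*(u*(-1/4)) = 18 + 6*(u*(-1*¼)) = 18 + 6*(u*(-¼)) = 18 + 6*(-u/4) = 18 - 3*u/2)
O(l, W) = 1/(W + l)
(-20085 + (S(0, 4) - 4)²*88) + O(32, -90) = (-20085 + ((18 - 3/2*4) - 4)²*88) + 1/(-90 + 32) = (-20085 + ((18 - 6) - 4)²*88) + 1/(-58) = (-20085 + (12 - 4)²*88) - 1/58 = (-20085 + 8²*88) - 1/58 = (-20085 + 64*88) - 1/58 = (-20085 + 5632) - 1/58 = -14453 - 1/58 = -838275/58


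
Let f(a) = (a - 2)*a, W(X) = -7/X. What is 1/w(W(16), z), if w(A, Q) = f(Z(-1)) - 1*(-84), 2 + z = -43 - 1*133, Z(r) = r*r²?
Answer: 1/87 ≈ 0.011494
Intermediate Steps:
Z(r) = r³
z = -178 (z = -2 + (-43 - 1*133) = -2 + (-43 - 133) = -2 - 176 = -178)
f(a) = a*(-2 + a) (f(a) = (-2 + a)*a = a*(-2 + a))
w(A, Q) = 87 (w(A, Q) = (-1)³*(-2 + (-1)³) - 1*(-84) = -(-2 - 1) + 84 = -1*(-3) + 84 = 3 + 84 = 87)
1/w(W(16), z) = 1/87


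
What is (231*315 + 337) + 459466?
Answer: 532568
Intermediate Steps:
(231*315 + 337) + 459466 = (72765 + 337) + 459466 = 73102 + 459466 = 532568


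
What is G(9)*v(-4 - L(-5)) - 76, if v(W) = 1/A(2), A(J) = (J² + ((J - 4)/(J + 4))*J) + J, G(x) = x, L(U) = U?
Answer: -1189/16 ≈ -74.313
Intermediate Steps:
A(J) = J + J² + J*(-4 + J)/(4 + J) (A(J) = (J² + ((-4 + J)/(4 + J))*J) + J = (J² + J*(-4 + J)/(4 + J)) + J = J + J² + J*(-4 + J)/(4 + J))
v(W) = 3/16 (v(W) = 1/(2²*(6 + 2)/(4 + 2)) = 1/(4*8/6) = 1/(4*(⅙)*8) = 1/(16/3) = 3/16)
G(9)*v(-4 - L(-5)) - 76 = 9*(3/16) - 76 = 27/16 - 76 = -1189/16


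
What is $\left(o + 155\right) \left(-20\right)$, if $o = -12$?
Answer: $-2860$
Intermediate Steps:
$\left(o + 155\right) \left(-20\right) = \left(-12 + 155\right) \left(-20\right) = 143 \left(-20\right) = -2860$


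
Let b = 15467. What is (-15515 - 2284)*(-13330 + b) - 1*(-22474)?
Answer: -38013989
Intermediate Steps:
(-15515 - 2284)*(-13330 + b) - 1*(-22474) = (-15515 - 2284)*(-13330 + 15467) - 1*(-22474) = -17799*2137 + 22474 = -38036463 + 22474 = -38013989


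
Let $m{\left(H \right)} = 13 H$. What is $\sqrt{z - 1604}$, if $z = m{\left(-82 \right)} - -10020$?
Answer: $35 \sqrt{6} \approx 85.732$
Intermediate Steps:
$z = 8954$ ($z = 13 \left(-82\right) - -10020 = -1066 + 10020 = 8954$)
$\sqrt{z - 1604} = \sqrt{8954 - 1604} = \sqrt{7350} = 35 \sqrt{6}$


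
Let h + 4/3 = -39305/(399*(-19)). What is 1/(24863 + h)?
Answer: 1083/26930800 ≈ 4.0214e-5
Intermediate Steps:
h = 4171/1083 (h = -4/3 - 39305/(399*(-19)) = -4/3 - 39305/(-7581) = -4/3 - 39305*(-1/7581) = -4/3 + 5615/1083 = 4171/1083 ≈ 3.8513)
1/(24863 + h) = 1/(24863 + 4171/1083) = 1/(26930800/1083) = 1083/26930800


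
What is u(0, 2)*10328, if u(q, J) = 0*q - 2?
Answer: -20656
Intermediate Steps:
u(q, J) = -2 (u(q, J) = 0 - 2 = -2)
u(0, 2)*10328 = -2*10328 = -20656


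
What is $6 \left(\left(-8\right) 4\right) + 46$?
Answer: $-146$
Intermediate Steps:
$6 \left(\left(-8\right) 4\right) + 46 = 6 \left(-32\right) + 46 = -192 + 46 = -146$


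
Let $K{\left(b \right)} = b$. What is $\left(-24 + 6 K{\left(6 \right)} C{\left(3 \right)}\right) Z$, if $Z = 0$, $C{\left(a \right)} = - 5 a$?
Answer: $0$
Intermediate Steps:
$\left(-24 + 6 K{\left(6 \right)} C{\left(3 \right)}\right) Z = \left(-24 + 6 \cdot 6 \left(\left(-5\right) 3\right)\right) 0 = \left(-24 + 36 \left(-15\right)\right) 0 = \left(-24 - 540\right) 0 = \left(-564\right) 0 = 0$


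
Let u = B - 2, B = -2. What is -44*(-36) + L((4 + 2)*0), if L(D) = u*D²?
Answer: 1584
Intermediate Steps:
u = -4 (u = -2 - 2 = -4)
L(D) = -4*D²
-44*(-36) + L((4 + 2)*0) = -44*(-36) - 4*((4 + 2)*0)² = 1584 - 4*(6*0)² = 1584 - 4*0² = 1584 - 4*0 = 1584 + 0 = 1584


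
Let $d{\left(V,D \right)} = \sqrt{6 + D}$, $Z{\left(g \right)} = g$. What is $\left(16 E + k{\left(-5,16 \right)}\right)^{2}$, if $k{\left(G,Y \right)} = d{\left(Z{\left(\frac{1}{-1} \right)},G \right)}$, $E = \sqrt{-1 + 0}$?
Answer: $-255 + 32 i \approx -255.0 + 32.0 i$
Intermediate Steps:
$E = i$ ($E = \sqrt{-1} = i \approx 1.0 i$)
$k{\left(G,Y \right)} = \sqrt{6 + G}$
$\left(16 E + k{\left(-5,16 \right)}\right)^{2} = \left(16 i + \sqrt{6 - 5}\right)^{2} = \left(16 i + \sqrt{1}\right)^{2} = \left(16 i + 1\right)^{2} = \left(1 + 16 i\right)^{2}$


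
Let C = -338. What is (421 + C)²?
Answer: 6889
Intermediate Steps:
(421 + C)² = (421 - 338)² = 83² = 6889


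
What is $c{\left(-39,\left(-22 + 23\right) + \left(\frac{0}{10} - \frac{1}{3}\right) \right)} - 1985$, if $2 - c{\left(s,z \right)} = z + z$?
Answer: $- \frac{5953}{3} \approx -1984.3$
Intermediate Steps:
$c{\left(s,z \right)} = 2 - 2 z$ ($c{\left(s,z \right)} = 2 - \left(z + z\right) = 2 - 2 z$)
$c{\left(-39,\left(-22 + 23\right) + \left(\frac{0}{10} - \frac{1}{3}\right) \right)} - 1985 = \left(2 - 2 \left(\left(-22 + 23\right) + \left(\frac{0}{10} - \frac{1}{3}\right)\right)\right) - 1985 = \left(2 - 2 \left(1 + \left(0 \cdot \frac{1}{10} - \frac{1}{3}\right)\right)\right) - 1985 = \left(2 - 2 \left(1 + \left(0 - \frac{1}{3}\right)\right)\right) - 1985 = \left(2 - 2 \left(1 - \frac{1}{3}\right)\right) - 1985 = \left(2 - \frac{4}{3}\right) - 1985 = \frac{2}{3} - 1985 = - \frac{5953}{3}$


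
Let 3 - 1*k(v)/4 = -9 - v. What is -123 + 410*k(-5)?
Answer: 11357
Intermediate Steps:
k(v) = 48 + 4*v (k(v) = 12 - 4*(-9 - v) = 12 + (36 + 4*v) = 48 + 4*v)
-123 + 410*k(-5) = -123 + 410*(48 + 4*(-5)) = -123 + 410*(48 - 20) = -123 + 410*28 = -123 + 11480 = 11357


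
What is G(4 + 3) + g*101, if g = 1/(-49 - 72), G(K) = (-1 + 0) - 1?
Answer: -343/121 ≈ -2.8347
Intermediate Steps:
G(K) = -2 (G(K) = -1 - 1 = -2)
g = -1/121 (g = 1/(-121) = -1/121 ≈ -0.0082645)
G(4 + 3) + g*101 = -2 - 1/121*101 = -2 - 101/121 = -343/121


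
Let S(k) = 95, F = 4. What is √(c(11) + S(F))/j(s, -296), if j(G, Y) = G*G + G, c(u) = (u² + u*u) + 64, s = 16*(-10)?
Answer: √401/25440 ≈ 0.00078715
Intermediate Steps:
s = -160
c(u) = 64 + 2*u² (c(u) = (u² + u²) + 64 = 2*u² + 64 = 64 + 2*u²)
j(G, Y) = G + G² (j(G, Y) = G² + G = G + G²)
√(c(11) + S(F))/j(s, -296) = √((64 + 2*11²) + 95)/((-160*(1 - 160))) = √((64 + 2*121) + 95)/((-160*(-159))) = √((64 + 242) + 95)/25440 = √(306 + 95)*(1/25440) = √401*(1/25440) = √401/25440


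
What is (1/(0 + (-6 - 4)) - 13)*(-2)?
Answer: 131/5 ≈ 26.200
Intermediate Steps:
(1/(0 + (-6 - 4)) - 13)*(-2) = (1/(0 - 10) - 13)*(-2) = (1/(-10) - 13)*(-2) = (-⅒ - 13)*(-2) = -131/10*(-2) = 131/5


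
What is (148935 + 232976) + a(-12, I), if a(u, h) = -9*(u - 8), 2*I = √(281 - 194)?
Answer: 382091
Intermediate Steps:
I = √87/2 (I = √(281 - 194)/2 = √87/2 ≈ 4.6637)
a(u, h) = 72 - 9*u (a(u, h) = -9*(-8 + u) = 72 - 9*u)
(148935 + 232976) + a(-12, I) = (148935 + 232976) + (72 - 9*(-12)) = 381911 + (72 + 108) = 381911 + 180 = 382091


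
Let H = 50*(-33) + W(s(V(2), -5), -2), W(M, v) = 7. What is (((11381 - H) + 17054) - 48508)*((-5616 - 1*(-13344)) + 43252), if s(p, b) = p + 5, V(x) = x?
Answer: -939561400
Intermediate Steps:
s(p, b) = 5 + p
H = -1643 (H = 50*(-33) + 7 = -1650 + 7 = -1643)
(((11381 - H) + 17054) - 48508)*((-5616 - 1*(-13344)) + 43252) = (((11381 - 1*(-1643)) + 17054) - 48508)*((-5616 - 1*(-13344)) + 43252) = (((11381 + 1643) + 17054) - 48508)*((-5616 + 13344) + 43252) = ((13024 + 17054) - 48508)*(7728 + 43252) = (30078 - 48508)*50980 = -18430*50980 = -939561400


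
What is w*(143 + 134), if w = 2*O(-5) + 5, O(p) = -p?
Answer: 4155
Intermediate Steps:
w = 15 (w = 2*(-1*(-5)) + 5 = 2*5 + 5 = 10 + 5 = 15)
w*(143 + 134) = 15*(143 + 134) = 15*277 = 4155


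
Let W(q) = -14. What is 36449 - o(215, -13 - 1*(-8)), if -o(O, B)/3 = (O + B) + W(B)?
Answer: 37037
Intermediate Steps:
o(O, B) = 42 - 3*B - 3*O (o(O, B) = -3*((O + B) - 14) = -3*((B + O) - 14) = -3*(-14 + B + O) = 42 - 3*B - 3*O)
36449 - o(215, -13 - 1*(-8)) = 36449 - (42 - 3*(-13 - 1*(-8)) - 3*215) = 36449 - (42 - 3*(-13 + 8) - 645) = 36449 - (42 - 3*(-5) - 645) = 36449 - (42 + 15 - 645) = 36449 - 1*(-588) = 36449 + 588 = 37037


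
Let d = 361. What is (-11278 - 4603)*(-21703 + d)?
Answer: 338932302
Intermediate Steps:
(-11278 - 4603)*(-21703 + d) = (-11278 - 4603)*(-21703 + 361) = -15881*(-21342) = 338932302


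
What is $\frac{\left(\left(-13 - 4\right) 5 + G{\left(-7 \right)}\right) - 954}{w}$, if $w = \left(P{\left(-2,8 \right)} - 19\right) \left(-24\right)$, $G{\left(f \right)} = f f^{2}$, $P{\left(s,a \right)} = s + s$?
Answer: $- \frac{691}{276} \approx -2.5036$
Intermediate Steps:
$P{\left(s,a \right)} = 2 s$
$G{\left(f \right)} = f^{3}$
$w = 552$ ($w = \left(2 \left(-2\right) - 19\right) \left(-24\right) = \left(-4 - 19\right) \left(-24\right) = \left(-23\right) \left(-24\right) = 552$)
$\frac{\left(\left(-13 - 4\right) 5 + G{\left(-7 \right)}\right) - 954}{w} = \frac{\left(\left(-13 - 4\right) 5 + \left(-7\right)^{3}\right) - 954}{552} = \left(\left(\left(-17\right) 5 - 343\right) - 954\right) \frac{1}{552} = \left(\left(-85 - 343\right) - 954\right) \frac{1}{552} = \left(-428 - 954\right) \frac{1}{552} = \left(-1382\right) \frac{1}{552} = - \frac{691}{276}$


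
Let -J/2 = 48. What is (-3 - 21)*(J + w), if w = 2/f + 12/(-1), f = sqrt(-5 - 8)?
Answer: 2592 + 48*I*sqrt(13)/13 ≈ 2592.0 + 13.313*I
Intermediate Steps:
J = -96 (J = -2*48 = -96)
f = I*sqrt(13) (f = sqrt(-13) = I*sqrt(13) ≈ 3.6056*I)
w = -12 - 2*I*sqrt(13)/13 (w = 2/((I*sqrt(13))) + 12/(-1) = 2*(-I*sqrt(13)/13) + 12*(-1) = -2*I*sqrt(13)/13 - 12 = -12 - 2*I*sqrt(13)/13 ≈ -12.0 - 0.5547*I)
(-3 - 21)*(J + w) = (-3 - 21)*(-96 + (-12 - 2*I*sqrt(13)/13)) = -24*(-108 - 2*I*sqrt(13)/13) = 2592 + 48*I*sqrt(13)/13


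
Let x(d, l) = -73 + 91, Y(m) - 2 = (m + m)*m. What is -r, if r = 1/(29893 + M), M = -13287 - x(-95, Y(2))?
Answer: -1/16588 ≈ -6.0285e-5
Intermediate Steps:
Y(m) = 2 + 2*m² (Y(m) = 2 + (m + m)*m = 2 + (2*m)*m = 2 + 2*m²)
x(d, l) = 18
M = -13305 (M = -13287 - 1*18 = -13287 - 18 = -13305)
r = 1/16588 (r = 1/(29893 - 13305) = 1/16588 ≈ 6.0285e-5)
-r = -1*1/16588 = -1/16588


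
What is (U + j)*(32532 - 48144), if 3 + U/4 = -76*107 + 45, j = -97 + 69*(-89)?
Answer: 602591976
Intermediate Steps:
j = -6238 (j = -97 - 6141 = -6238)
U = -32360 (U = -12 + 4*(-76*107 + 45) = -12 + 4*(-8132 + 45) = -12 + 4*(-8087) = -12 - 32348 = -32360)
(U + j)*(32532 - 48144) = (-32360 - 6238)*(32532 - 48144) = -38598*(-15612) = 602591976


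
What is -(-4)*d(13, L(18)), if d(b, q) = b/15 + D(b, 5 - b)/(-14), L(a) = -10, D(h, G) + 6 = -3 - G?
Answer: 394/105 ≈ 3.7524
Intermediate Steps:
D(h, G) = -9 - G (D(h, G) = -6 + (-3 - G) = -9 - G)
d(b, q) = 1 - b/210 (d(b, q) = b/15 + (-9 - (5 - b))/(-14) = b*(1/15) + (-9 + (-5 + b))*(-1/14) = b/15 + (-14 + b)*(-1/14) = b/15 + (1 - b/14) = 1 - b/210)
-(-4)*d(13, L(18)) = -(-4)*(1 - 1/210*13) = -(-4)*(1 - 13/210) = -(-4)*197/210 = -1*(-394/105) = 394/105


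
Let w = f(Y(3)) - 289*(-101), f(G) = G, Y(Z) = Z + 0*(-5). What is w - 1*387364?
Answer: -358172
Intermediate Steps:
Y(Z) = Z (Y(Z) = Z + 0 = Z)
w = 29192 (w = 3 - 289*(-101) = 3 + 29189 = 29192)
w - 1*387364 = 29192 - 1*387364 = 29192 - 387364 = -358172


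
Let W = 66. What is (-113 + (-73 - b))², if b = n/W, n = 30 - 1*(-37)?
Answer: 152349649/4356 ≈ 34975.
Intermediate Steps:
n = 67 (n = 30 + 37 = 67)
b = 67/66 ≈ 1.0152
(-113 + (-73 - b))² = (-113 + (-73 - 1*67/66))² = (-113 + (-73 - 67/66))² = (-113 - 4885/66)² = (-12343/66)² = 152349649/4356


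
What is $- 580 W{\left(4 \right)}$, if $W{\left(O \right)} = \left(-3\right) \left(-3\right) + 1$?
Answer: $-5800$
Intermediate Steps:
$W{\left(O \right)} = 10$ ($W{\left(O \right)} = 9 + 1 = 10$)
$- 580 W{\left(4 \right)} = - 580 \cdot 10 = \left(-1\right) 5800 = -5800$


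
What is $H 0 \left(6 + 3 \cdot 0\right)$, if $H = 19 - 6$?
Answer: $0$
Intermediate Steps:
$H = 13$
$H 0 \left(6 + 3 \cdot 0\right) = 13 \cdot 0 \left(6 + 3 \cdot 0\right) = 0 \left(6 + 0\right) = 0 \cdot 6 = 0$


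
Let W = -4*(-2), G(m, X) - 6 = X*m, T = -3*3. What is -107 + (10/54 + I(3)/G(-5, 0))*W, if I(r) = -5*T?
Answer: -1229/27 ≈ -45.518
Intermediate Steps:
T = -9
I(r) = 45 (I(r) = -5*(-9) = 45)
G(m, X) = 6 + X*m
W = 8
-107 + (10/54 + I(3)/G(-5, 0))*W = -107 + (10/54 + 45/(6 + 0*(-5)))*8 = -107 + (10*(1/54) + 45/(6 + 0))*8 = -107 + (5/27 + 45/6)*8 = -107 + (5/27 + 45*(⅙))*8 = -107 + (5/27 + 15/2)*8 = -107 + (415/54)*8 = -107 + 1660/27 = -1229/27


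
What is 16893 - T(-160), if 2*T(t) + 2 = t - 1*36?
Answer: 16992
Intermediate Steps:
T(t) = -19 + t/2 (T(t) = -1 + (t - 1*36)/2 = -1 + (t - 36)/2 = -1 + (-36 + t)/2 = -1 + (-18 + t/2) = -19 + t/2)
16893 - T(-160) = 16893 - (-19 + (½)*(-160)) = 16893 - (-19 - 80) = 16893 - 1*(-99) = 16893 + 99 = 16992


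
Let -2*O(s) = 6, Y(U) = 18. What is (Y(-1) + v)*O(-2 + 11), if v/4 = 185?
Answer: -2274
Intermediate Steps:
O(s) = -3 (O(s) = -½*6 = -3)
v = 740 (v = 4*185 = 740)
(Y(-1) + v)*O(-2 + 11) = (18 + 740)*(-3) = 758*(-3) = -2274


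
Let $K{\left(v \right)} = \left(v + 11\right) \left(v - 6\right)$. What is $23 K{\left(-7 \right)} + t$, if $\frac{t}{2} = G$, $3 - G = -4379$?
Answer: $7568$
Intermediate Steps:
$K{\left(v \right)} = \left(-6 + v\right) \left(11 + v\right)$ ($K{\left(v \right)} = \left(11 + v\right) \left(-6 + v\right) = \left(-6 + v\right) \left(11 + v\right)$)
$G = 4382$ ($G = 3 - -4379 = 3 + 4379 = 4382$)
$t = 8764$ ($t = 2 \cdot 4382 = 8764$)
$23 K{\left(-7 \right)} + t = 23 \left(-66 + \left(-7\right)^{2} + 5 \left(-7\right)\right) + 8764 = 23 \left(-66 + 49 - 35\right) + 8764 = 23 \left(-52\right) + 8764 = -1196 + 8764 = 7568$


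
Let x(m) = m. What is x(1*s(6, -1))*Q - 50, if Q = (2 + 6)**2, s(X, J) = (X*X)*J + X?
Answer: -1970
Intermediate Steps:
s(X, J) = X + J*X**2 (s(X, J) = X**2*J + X = J*X**2 + X = X + J*X**2)
Q = 64 (Q = 8**2 = 64)
x(1*s(6, -1))*Q - 50 = (1*(6*(1 - 1*6)))*64 - 50 = (1*(6*(1 - 6)))*64 - 50 = (1*(6*(-5)))*64 - 50 = (1*(-30))*64 - 50 = -30*64 - 50 = -1920 - 50 = -1970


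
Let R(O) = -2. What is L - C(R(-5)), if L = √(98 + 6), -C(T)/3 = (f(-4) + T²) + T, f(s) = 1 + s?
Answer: -3 + 2*√26 ≈ 7.1980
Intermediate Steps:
C(T) = 9 - 3*T - 3*T² (C(T) = -3*(((1 - 4) + T²) + T) = -3*((-3 + T²) + T) = -3*(-3 + T + T²) = 9 - 3*T - 3*T²)
L = 2*√26 (L = √104 = 2*√26 ≈ 10.198)
L - C(R(-5)) = 2*√26 - (9 - 3*(-2) - 3*(-2)²) = 2*√26 - (9 + 6 - 3*4) = 2*√26 - (9 + 6 - 12) = 2*√26 - 1*3 = 2*√26 - 3 = -3 + 2*√26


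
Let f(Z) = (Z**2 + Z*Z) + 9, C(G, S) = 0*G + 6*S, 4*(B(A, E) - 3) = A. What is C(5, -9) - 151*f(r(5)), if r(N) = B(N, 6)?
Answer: -54943/8 ≈ -6867.9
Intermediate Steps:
B(A, E) = 3 + A/4
C(G, S) = 6*S (C(G, S) = 0 + 6*S = 6*S)
r(N) = 3 + N/4
f(Z) = 9 + 2*Z**2 (f(Z) = (Z**2 + Z**2) + 9 = 2*Z**2 + 9 = 9 + 2*Z**2)
C(5, -9) - 151*f(r(5)) = 6*(-9) - 151*(9 + 2*(3 + (1/4)*5)**2) = -54 - 151*(9 + 2*(3 + 5/4)**2) = -54 - 151*(9 + 2*(17/4)**2) = -54 - 151*(9 + 2*(289/16)) = -54 - 151*(9 + 289/8) = -54 - 151*361/8 = -54 - 54511/8 = -54943/8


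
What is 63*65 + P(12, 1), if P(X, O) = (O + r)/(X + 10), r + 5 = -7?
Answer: 8189/2 ≈ 4094.5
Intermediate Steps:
r = -12 (r = -5 - 7 = -12)
P(X, O) = (-12 + O)/(10 + X) (P(X, O) = (O - 12)/(X + 10) = (-12 + O)/(10 + X))
63*65 + P(12, 1) = 63*65 + (-12 + 1)/(10 + 12) = 4095 - 11/22 = 4095 + (1/22)*(-11) = 4095 - ½ = 8189/2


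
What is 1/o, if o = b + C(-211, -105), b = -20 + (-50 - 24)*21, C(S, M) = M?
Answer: -1/1679 ≈ -0.00059559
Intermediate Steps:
b = -1574 (b = -20 - 74*21 = -20 - 1554 = -1574)
o = -1679 (o = -1574 - 105 = -1679)
1/o = 1/(-1679) = -1/1679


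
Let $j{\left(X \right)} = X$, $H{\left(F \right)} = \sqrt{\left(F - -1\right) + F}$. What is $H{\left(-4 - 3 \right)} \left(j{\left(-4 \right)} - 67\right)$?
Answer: $- 71 i \sqrt{13} \approx - 255.99 i$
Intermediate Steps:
$H{\left(F \right)} = \sqrt{1 + 2 F}$ ($H{\left(F \right)} = \sqrt{\left(F + 1\right) + F} = \sqrt{\left(1 + F\right) + F} = \sqrt{1 + 2 F}$)
$H{\left(-4 - 3 \right)} \left(j{\left(-4 \right)} - 67\right) = \sqrt{1 + 2 \left(-4 - 3\right)} \left(-4 - 67\right) = \sqrt{1 + 2 \left(-4 - 3\right)} \left(-71\right) = \sqrt{1 + 2 \left(-7\right)} \left(-71\right) = \sqrt{1 - 14} \left(-71\right) = \sqrt{-13} \left(-71\right) = i \sqrt{13} \left(-71\right) = - 71 i \sqrt{13}$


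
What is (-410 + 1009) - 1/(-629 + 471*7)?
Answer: 1598131/2668 ≈ 599.00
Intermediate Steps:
(-410 + 1009) - 1/(-629 + 471*7) = 599 - 1/(-629 + 3297) = 599 - 1/2668 = 1598131/2668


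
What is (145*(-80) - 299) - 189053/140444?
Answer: -1671332209/140444 ≈ -11900.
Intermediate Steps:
(145*(-80) - 299) - 189053/140444 = (-11600 - 299) - 189053*1/140444 = -11899 - 189053/140444 = -1671332209/140444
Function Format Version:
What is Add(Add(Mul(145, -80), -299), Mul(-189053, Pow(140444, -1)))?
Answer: Rational(-1671332209, 140444) ≈ -11900.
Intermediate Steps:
Add(Add(Mul(145, -80), -299), Mul(-189053, Pow(140444, -1))) = Add(Add(-11600, -299), Mul(-189053, Rational(1, 140444))) = Add(-11899, Rational(-189053, 140444)) = Rational(-1671332209, 140444)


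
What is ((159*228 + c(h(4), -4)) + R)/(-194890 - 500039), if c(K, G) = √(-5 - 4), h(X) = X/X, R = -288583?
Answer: 252331/694929 - I/231643 ≈ 0.3631 - 4.317e-6*I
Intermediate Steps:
h(X) = 1
c(K, G) = 3*I (c(K, G) = √(-9) = 3*I)
((159*228 + c(h(4), -4)) + R)/(-194890 - 500039) = ((159*228 + 3*I) - 288583)/(-194890 - 500039) = ((36252 + 3*I) - 288583)/(-694929) = (-252331 + 3*I)*(-1/694929) = 252331/694929 - I/231643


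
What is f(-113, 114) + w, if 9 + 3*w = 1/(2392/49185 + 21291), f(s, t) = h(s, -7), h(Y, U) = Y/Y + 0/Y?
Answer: -2094384059/1047200227 ≈ -2.0000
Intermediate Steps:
h(Y, U) = 1 (h(Y, U) = 1 + 0 = 1)
f(s, t) = 1
w = -3141584286/1047200227 (w = -3 + 1/(3*(2392/49185 + 21291)) = -3 + 1/(3*(1047200227/49185)) = -3 + (⅓)*(49185/1047200227) = -3 + 16395/1047200227 = -3141584286/1047200227 ≈ -3.0000)
f(-113, 114) + w = 1 - 3141584286/1047200227 = -2094384059/1047200227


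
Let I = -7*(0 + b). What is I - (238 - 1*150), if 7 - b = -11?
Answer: -214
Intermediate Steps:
b = 18 (b = 7 - 1*(-11) = 7 + 11 = 18)
I = -126 (I = -7*(0 + 18) = -7*18 = -126)
I - (238 - 1*150) = -126 - (238 - 1*150) = -126 - (238 - 150) = -126 - 1*88 = -126 - 88 = -214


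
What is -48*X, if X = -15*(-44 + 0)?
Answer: -31680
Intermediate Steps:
X = 660 (X = -15*(-44) = 660)
-48*X = -48*660 = -31680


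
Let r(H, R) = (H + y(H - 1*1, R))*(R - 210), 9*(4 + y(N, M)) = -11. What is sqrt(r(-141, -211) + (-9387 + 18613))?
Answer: sqrt(637070)/3 ≈ 266.06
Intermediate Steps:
y(N, M) = -47/9 (y(N, M) = -4 + (1/9)*(-11) = -4 - 11/9 = -47/9)
r(H, R) = (-210 + R)*(-47/9 + H) (r(H, R) = (H - 47/9)*(R - 210) = (-47/9 + H)*(-210 + R) = (-210 + R)*(-47/9 + H))
sqrt(r(-141, -211) + (-9387 + 18613)) = sqrt((3290/3 - 210*(-141) - 47/9*(-211) - 141*(-211)) + (-9387 + 18613)) = sqrt((3290/3 + 29610 + 9917/9 + 29751) + 9226) = sqrt(554036/9 + 9226) = sqrt(637070/9) = sqrt(637070)/3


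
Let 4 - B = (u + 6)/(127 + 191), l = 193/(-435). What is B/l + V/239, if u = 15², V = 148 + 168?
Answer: -29611127/4889462 ≈ -6.0561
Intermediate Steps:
l = -193/435 (l = 193*(-1/435) = -193/435 ≈ -0.44368)
V = 316
u = 225
B = 347/106 (B = 4 - (225 + 6)/(127 + 191) = 4 - 231/318 = 4 - 1*77/106 = 4 - 77/106 = 347/106 ≈ 3.2736)
B/l + V/239 = 347/(106*(-193/435)) + 316/239 = (347/106)*(-435/193) + 316*(1/239) = -150945/20458 + 316/239 = -29611127/4889462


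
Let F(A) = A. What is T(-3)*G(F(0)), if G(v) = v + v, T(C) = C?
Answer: 0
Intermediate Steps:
G(v) = 2*v
T(-3)*G(F(0)) = -6*0 = -3*0 = 0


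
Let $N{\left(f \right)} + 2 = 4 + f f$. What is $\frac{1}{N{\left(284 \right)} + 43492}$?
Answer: $\frac{1}{124150} \approx 8.0548 \cdot 10^{-6}$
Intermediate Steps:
$N{\left(f \right)} = 2 + f^{2}$ ($N{\left(f \right)} = -2 + \left(4 + f f\right) = -2 + \left(4 + f^{2}\right) = 2 + f^{2}$)
$\frac{1}{N{\left(284 \right)} + 43492} = \frac{1}{\left(2 + 284^{2}\right) + 43492} = \frac{1}{\left(2 + 80656\right) + 43492} = \frac{1}{80658 + 43492} = \frac{1}{124150}$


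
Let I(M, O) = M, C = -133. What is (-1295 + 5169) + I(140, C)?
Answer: 4014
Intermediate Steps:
(-1295 + 5169) + I(140, C) = (-1295 + 5169) + 140 = 3874 + 140 = 4014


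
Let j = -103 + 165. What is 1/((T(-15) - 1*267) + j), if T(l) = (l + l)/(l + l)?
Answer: -1/204 ≈ -0.0049020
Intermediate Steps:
T(l) = 1 (T(l) = (2*l)/((2*l)) = (2*l)*(1/(2*l)) = 1)
j = 62
1/((T(-15) - 1*267) + j) = 1/((1 - 1*267) + 62) = 1/((1 - 267) + 62) = 1/(-266 + 62) = 1/(-204) = -1/204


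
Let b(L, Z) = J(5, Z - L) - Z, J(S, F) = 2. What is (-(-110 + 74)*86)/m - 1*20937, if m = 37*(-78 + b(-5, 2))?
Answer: -10071213/481 ≈ -20938.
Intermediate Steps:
b(L, Z) = 2 - Z
m = -2886 (m = 37*(-78 + (2 - 1*2)) = 37*(-78 + (2 - 2)) = 37*(-78 + 0) = 37*(-78) = -2886)
(-(-110 + 74)*86)/m - 1*20937 = -(-110 + 74)*86/(-2886) - 1*20937 = -(-36)*86*(-1/2886) - 20937 = -1*(-3096)*(-1/2886) - 20937 = 3096*(-1/2886) - 20937 = -516/481 - 20937 = -10071213/481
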